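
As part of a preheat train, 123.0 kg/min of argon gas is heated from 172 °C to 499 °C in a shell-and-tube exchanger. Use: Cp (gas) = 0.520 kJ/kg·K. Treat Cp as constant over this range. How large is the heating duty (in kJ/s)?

Q = 349 kJ/s

Q = ṁ·Cp·ΔT = 123.0 × 0.520 × (499 − 172) = 20915 kJ/min
Converting: 20915 / 60 s = 348.58 kW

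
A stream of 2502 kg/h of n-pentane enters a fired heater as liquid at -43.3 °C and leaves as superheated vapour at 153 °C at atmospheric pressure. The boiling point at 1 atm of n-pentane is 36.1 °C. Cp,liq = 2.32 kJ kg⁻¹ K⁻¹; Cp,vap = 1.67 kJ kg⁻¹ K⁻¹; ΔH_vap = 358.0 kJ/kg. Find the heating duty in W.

liquid -43.3→36.1 °C: 184.21 kJ/kg
vaporisation at 36.1 °C: 358 kJ/kg
vapour 36.1→153 °C: 195.22 kJ/kg
Δh = 184.21 + 358 + 195.22 = 737.43 kJ/kg
Q = ṁ·Δh = 2502 kg/h × 737.43 kJ/kg = 1.8451e+06 kJ/h
|Q| = 512.51 kW = 512510 W

Q = 513000 W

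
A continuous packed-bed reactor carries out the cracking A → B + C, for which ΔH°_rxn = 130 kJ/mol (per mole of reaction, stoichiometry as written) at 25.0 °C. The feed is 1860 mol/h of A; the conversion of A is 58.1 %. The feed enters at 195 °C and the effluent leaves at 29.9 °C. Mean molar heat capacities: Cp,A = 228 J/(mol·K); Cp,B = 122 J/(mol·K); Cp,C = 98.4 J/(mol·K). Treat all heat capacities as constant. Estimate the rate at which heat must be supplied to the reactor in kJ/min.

Extent of reaction ξ = 0.581 × 1860 = 1080.7 mol/h
Reaction term: ξ·ΔH°_rxn = 1080.7 × 130 = 140490 kJ/h
Sensible, feed 195→25 °C: -72094 kJ/h
Outlet flows (mol/h): A 779.34, B 1080.7, C 1080.7
Sensible, products 25→29.9 °C: 2037.7 kJ/h
Q = ΔH = 70430 kJ/h = 19.564 kW
Heat supplied = 1173.8 kJ/min

Q_in = 1170 kJ/min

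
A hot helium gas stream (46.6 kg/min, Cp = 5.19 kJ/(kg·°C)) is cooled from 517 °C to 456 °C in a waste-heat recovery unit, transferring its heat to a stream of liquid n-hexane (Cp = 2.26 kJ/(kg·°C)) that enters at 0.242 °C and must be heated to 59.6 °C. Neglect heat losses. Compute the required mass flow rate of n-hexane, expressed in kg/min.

Heat released by hot stream: Q = 46.6 × 5.19 × (517 − 456) = 14753 kJ/min
Energy balance on cold side (adiabatic exchanger): Q = ṁ_c·Cp_c·(T_c,out − T_c,in)
ṁ_c = 14753 / [2.26 × (59.6 − 0.242)] = 109.98 kg/min

ṁ_c = 110 kg/min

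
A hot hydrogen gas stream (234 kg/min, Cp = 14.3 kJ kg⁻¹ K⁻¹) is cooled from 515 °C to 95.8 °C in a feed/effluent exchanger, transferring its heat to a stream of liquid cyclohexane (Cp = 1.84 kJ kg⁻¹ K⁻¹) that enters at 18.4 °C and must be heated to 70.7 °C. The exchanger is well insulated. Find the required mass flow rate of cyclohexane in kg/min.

Heat released by hot stream: Q = 234 × 14.3 × (515 − 95.8) = 1.4027e+06 kJ/min
Energy balance on cold side (adiabatic exchanger): Q = ṁ_c·Cp_c·(T_c,out − T_c,in)
ṁ_c = 1.4027e+06 / [1.84 × (70.7 − 18.4)] = 14577 kg/min

ṁ_c = 14600 kg/min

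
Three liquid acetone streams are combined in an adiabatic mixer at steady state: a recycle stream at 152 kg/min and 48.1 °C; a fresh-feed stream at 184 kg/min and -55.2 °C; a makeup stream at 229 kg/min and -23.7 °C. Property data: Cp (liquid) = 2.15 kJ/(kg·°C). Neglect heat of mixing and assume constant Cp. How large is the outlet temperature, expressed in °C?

T_out = -14.6 °C

No heat crosses the boundary, so H_out = H_in.
Σ ṁᵢCp,ᵢTᵢ = 152×2.15×48.1 + 184×2.15×-55.2 + 229×2.15×-23.7 = -17787
Σ ṁᵢCp,ᵢ = 152×2.15 + 184×2.15 + 229×2.15 = 1214.8
T_out = -17787 / 1214.8 = -14.642 °C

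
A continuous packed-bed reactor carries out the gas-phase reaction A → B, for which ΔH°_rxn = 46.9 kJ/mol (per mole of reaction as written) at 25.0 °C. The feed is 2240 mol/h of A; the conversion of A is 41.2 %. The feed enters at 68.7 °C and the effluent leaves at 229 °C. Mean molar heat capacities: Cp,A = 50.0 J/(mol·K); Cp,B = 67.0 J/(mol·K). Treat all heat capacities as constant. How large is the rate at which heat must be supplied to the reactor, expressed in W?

Extent of reaction ξ = 0.412 × 2240 = 922.88 mol/h
Reaction term: ξ·ΔH°_rxn = 922.88 × 46.9 = 43283 kJ/h
Sensible, feed 68.7→25 °C: -4894.4 kJ/h
Outlet flows (mol/h): A 1317.1, B 922.88
Sensible, products 25→229 °C: 26049 kJ/h
Q = ΔH = 64437 kJ/h = 17.899 kW
Heat supplied = 17899 W

Q_in = 17900 W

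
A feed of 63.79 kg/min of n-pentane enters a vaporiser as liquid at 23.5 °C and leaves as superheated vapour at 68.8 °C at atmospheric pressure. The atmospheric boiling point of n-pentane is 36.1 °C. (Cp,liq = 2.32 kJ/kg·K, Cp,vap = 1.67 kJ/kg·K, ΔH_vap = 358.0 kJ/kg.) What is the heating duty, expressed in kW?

liquid 23.5→36.1 °C: 29.232 kJ/kg
vaporisation at 36.1 °C: 358 kJ/kg
vapour 36.1→68.8 °C: 54.609 kJ/kg
Δh = 29.232 + 358 + 54.609 = 441.84 kJ/kg
Q = ṁ·Δh = 63.79 kg/min × 441.84 kJ/kg = 28185 kJ/min
|Q| = 469.75 kW

Q = 470 kW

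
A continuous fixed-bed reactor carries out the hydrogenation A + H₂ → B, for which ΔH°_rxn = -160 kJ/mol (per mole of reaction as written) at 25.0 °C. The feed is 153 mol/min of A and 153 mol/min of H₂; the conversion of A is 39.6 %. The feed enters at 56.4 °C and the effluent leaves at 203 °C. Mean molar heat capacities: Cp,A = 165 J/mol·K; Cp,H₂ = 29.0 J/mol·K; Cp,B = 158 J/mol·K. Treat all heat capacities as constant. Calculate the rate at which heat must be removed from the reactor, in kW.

Q_out = 95.5 kW

Extent of reaction ξ = 0.396 × 153 = 60.588 mol/min
Reaction term: ξ·ΔH°_rxn = 60.588 × -160 = -9694.1 kJ/min
Sensible, feed 56.4→25 °C: -932.01 kJ/min
Outlet flows (mol/min): A 92.412, H₂ 92.412, B 60.588
Sensible, products 25→203 °C: 4895.1 kJ/min
Q = ΔH = -5730.9 kJ/min = -95.516 kW
Heat removed = 95.516 kW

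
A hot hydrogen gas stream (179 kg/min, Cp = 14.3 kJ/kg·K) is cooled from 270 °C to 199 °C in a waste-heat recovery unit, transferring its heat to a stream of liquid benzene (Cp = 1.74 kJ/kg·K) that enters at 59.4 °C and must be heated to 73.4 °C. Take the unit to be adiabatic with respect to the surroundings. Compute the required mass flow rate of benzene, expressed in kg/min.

Heat released by hot stream: Q = 179 × 14.3 × (270 − 199) = 181740 kJ/min
Energy balance on cold side (adiabatic exchanger): Q = ṁ_c·Cp_c·(T_c,out − T_c,in)
ṁ_c = 181740 / [1.74 × (73.4 − 59.4)] = 7460.5 kg/min

ṁ_c = 7460 kg/min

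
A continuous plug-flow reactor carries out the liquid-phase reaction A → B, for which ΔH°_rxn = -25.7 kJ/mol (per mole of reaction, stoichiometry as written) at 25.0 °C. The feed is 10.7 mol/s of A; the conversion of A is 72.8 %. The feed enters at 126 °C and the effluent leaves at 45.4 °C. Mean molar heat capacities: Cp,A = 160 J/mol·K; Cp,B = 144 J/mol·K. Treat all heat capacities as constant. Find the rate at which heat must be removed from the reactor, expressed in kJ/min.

Q_out = 20400 kJ/min

Extent of reaction ξ = 0.728 × 10.7 = 7.7896 mol/s
Reaction term: ξ·ΔH°_rxn = 7.7896 × -25.7 = -200.19 kJ/s
Sensible, feed 126→25 °C: -172.91 kJ/s
Outlet flows (mol/s): A 2.9104, B 7.7896
Sensible, products 25→45.4 °C: 32.382 kJ/s
Q = ΔH = -340.72 kJ/s = -340.72 kW
Heat removed = 20443 kJ/min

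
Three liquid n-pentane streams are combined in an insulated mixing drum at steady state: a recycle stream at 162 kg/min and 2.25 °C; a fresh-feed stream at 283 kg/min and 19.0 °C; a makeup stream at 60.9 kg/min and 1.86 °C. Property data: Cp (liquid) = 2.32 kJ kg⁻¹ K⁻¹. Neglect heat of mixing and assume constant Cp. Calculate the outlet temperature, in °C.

T_out = 11.6 °C

Adiabatic, steady state ⇒ Σ ṁᵢCp,ᵢ(T_out − Tᵢ) = 0
T_out = Σ ṁᵢCp,ᵢTᵢ / Σ ṁᵢCp,ᵢ
      = 13583 / 1173.7 = 11.573 °C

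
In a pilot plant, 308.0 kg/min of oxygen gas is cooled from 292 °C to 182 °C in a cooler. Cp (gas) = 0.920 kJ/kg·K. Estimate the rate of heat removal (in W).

Q = ṁ·Cp·ΔT = 308.0 × 0.920 × (182 − 292) = -31170 kJ/min
Converting: 31170 / 60 s = 519.49 kW
Cooling duty = 519490 W

Q_c = 519000 W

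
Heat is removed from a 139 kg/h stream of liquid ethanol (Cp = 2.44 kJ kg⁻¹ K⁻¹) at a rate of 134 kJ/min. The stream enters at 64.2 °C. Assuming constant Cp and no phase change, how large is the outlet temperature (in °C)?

T_out = 40.5 °C

Q = 134 kJ/min = 8040 kJ/h
ΔT = Q/(ṁ·Cp) = 8040/(139×2.44) = 23.706 K
T_out = 64.2 − 23.706 = 40.494 °C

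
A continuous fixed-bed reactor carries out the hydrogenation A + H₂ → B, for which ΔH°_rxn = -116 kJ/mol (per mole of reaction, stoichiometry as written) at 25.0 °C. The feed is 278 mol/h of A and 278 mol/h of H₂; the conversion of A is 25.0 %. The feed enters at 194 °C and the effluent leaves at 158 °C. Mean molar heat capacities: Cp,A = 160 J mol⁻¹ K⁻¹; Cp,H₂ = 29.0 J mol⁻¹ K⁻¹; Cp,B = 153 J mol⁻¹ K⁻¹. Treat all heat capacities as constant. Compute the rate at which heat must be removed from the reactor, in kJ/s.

Q_out = 2.86 kJ/s

Extent of reaction ξ = 0.250 × 278 = 69.5 mol/h
Reaction term: ξ·ΔH°_rxn = 69.5 × -116 = -8062 kJ/h
Sensible, feed 194→25 °C: -8879.6 kJ/h
Outlet flows (mol/h): A 208.5, H₂ 208.5, B 69.5
Sensible, products 25→158 °C: 6655.3 kJ/h
Q = ΔH = -10286 kJ/h = -2.8573 kW
Heat removed = 2.8573 kJ/s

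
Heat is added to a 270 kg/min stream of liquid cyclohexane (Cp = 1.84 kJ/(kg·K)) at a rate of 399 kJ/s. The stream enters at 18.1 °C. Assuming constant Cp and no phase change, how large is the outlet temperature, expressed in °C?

T_out = 66.3 °C

Q = 399 kJ/s = 23940 kJ/min
ΔT = Q/(ṁ·Cp) = 23940/(270×1.84) = 48.188 K
T_out = 18.1 + 48.188 = 66.288 °C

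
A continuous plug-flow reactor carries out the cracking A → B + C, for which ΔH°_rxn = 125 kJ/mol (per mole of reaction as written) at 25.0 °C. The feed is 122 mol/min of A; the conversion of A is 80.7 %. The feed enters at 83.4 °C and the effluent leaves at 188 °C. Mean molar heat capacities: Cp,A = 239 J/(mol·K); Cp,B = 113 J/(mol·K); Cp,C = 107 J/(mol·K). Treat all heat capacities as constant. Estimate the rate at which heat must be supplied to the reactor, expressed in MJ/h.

Q_in = 903 MJ/h

Extent of reaction ξ = 0.807 × 122 = 98.454 mol/min
Reaction term: ξ·ΔH°_rxn = 98.454 × 125 = 12307 kJ/min
Sensible, feed 83.4→25 °C: -1702.8 kJ/min
Outlet flows (mol/min): A 23.546, B 98.454, C 98.454
Sensible, products 25→188 °C: 4447.8 kJ/min
Q = ΔH = 15052 kJ/min = 250.86 kW
Heat supplied = 903.11 MJ/h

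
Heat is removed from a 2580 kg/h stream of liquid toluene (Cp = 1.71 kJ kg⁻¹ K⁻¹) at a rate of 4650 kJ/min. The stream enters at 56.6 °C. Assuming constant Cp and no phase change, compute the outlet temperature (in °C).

T_out = -6.64 °C

Q = 4650 kJ/min = 279000 kJ/h
ΔT = Q/(ṁ·Cp) = 279000/(2580×1.71) = 63.239 K
T_out = 56.6 − 63.239 = -6.6395 °C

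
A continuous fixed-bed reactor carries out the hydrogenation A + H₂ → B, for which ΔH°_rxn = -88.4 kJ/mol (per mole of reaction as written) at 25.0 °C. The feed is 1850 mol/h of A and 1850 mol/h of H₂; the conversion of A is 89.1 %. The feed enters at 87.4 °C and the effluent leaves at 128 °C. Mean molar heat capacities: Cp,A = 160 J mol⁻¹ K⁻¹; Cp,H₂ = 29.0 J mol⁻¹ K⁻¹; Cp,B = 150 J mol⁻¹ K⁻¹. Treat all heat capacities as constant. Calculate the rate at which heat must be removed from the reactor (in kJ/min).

Q_out = 2300 kJ/min

Extent of reaction ξ = 0.891 × 1850 = 1648.4 mol/h
Reaction term: ξ·ΔH°_rxn = 1648.4 × -88.4 = -145710 kJ/h
Sensible, feed 87.4→25 °C: -21818 kJ/h
Outlet flows (mol/h): A 201.65, H₂ 201.65, B 1648.4
Sensible, products 25→128 °C: 29393 kJ/h
Q = ΔH = -138140 kJ/h = -38.372 kW
Heat removed = 2302.3 kJ/min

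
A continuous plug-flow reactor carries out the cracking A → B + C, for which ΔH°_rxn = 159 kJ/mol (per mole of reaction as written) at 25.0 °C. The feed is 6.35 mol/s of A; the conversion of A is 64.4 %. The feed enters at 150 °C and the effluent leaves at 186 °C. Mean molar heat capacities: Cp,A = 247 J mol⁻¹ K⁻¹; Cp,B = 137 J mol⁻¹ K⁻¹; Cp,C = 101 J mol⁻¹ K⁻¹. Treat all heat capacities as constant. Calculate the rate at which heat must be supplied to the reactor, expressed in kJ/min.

Q_in = 42000 kJ/min

Extent of reaction ξ = 0.644 × 6.35 = 4.0894 mol/s
Reaction term: ξ·ΔH°_rxn = 4.0894 × 159 = 650.21 kJ/s
Sensible, feed 150→25 °C: -196.06 kJ/s
Outlet flows (mol/s): A 2.2606, B 4.0894, C 4.0894
Sensible, products 25→186 °C: 246.59 kJ/s
Q = ΔH = 700.75 kJ/s = 700.75 kW
Heat supplied = 42045 kJ/min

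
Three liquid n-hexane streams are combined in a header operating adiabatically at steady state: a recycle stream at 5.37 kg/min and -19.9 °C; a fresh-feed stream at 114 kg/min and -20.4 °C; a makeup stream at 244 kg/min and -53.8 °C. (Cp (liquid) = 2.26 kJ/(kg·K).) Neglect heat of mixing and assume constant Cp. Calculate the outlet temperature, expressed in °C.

Energy balance with Q = 0: Σ ṁᵢCp,ᵢ(T_out − Tᵢ) = 0
T_out = Σ ṁᵢCp,ᵢTᵢ / Σ ṁᵢCp,ᵢ
      = -35165 / 821.22 = -42.82 °C

T_out = -42.8 °C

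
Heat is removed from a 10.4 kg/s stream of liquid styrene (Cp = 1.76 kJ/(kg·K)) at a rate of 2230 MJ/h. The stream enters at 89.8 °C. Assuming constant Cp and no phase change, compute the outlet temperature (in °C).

Q = 2230 MJ/h = 619.44 kJ/s
ΔT = Q/(ṁ·Cp) = 619.44/(10.4×1.76) = 33.842 K
T_out = 89.8 − 33.842 = 55.958 °C

T_out = 56.0 °C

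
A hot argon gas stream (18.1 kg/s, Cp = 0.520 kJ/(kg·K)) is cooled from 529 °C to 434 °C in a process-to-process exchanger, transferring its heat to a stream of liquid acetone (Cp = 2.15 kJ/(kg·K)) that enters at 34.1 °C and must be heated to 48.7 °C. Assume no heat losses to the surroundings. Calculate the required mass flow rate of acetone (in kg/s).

ṁ_c = 28.5 kg/s

Heat released by hot stream: Q = 18.1 × 0.520 × (529 − 434) = 894.14 kJ/s
Energy balance on cold side (adiabatic exchanger): Q = ṁ_c·Cp_c·(T_c,out − T_c,in)
ṁ_c = 894.14 / [2.15 × (48.7 − 34.1)] = 28.485 kg/s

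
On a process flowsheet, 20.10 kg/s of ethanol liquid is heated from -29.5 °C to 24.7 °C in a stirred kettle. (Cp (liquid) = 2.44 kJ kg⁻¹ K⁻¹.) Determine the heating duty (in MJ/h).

Q = 9570 MJ/h

Q = ṁ·Cp·ΔT = 20.10 × 2.44 × (24.7 − -29.5) = 2658.2 kJ/s
Heating duty = 9569.5 MJ/h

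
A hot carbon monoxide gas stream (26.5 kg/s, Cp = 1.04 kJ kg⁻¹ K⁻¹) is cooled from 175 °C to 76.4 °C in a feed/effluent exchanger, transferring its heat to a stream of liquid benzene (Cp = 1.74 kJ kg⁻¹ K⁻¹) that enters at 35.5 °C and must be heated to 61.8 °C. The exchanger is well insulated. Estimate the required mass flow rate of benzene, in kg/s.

Heat released by hot stream: Q = 26.5 × 1.04 × (175 − 76.4) = 2717.4 kJ/s
Energy balance on cold side (adiabatic exchanger): Q = ṁ_c·Cp_c·(T_c,out − T_c,in)
ṁ_c = 2717.4 / [1.74 × (61.8 − 35.5)] = 59.381 kg/s

ṁ_c = 59.4 kg/s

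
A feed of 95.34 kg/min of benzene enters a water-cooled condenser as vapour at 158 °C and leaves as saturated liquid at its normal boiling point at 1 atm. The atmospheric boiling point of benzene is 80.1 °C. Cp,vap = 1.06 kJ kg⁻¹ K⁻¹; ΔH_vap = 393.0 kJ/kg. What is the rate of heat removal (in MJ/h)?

Q_c = 2720 MJ/h

vapour 158→80.1 °C: -82.574 kJ/kg
condensation at 80.1 °C: -393 kJ/kg
Δh = -82.574 + -393 = -475.57 kJ/kg
Q = ṁ·Δh = 95.34 kg/min × -475.57 kJ/kg = -45341 kJ/min
|Q| = 755.69 kW = 2720.5 MJ/h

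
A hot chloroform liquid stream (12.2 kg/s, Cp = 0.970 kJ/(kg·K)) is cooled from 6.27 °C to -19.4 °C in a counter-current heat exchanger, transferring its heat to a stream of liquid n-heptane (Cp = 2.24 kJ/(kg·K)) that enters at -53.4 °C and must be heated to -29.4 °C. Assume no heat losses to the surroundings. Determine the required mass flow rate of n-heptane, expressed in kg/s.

Heat released by hot stream: Q = 12.2 × 0.970 × (6.27 − -19.4) = 303.78 kJ/s
Energy balance on cold side (adiabatic exchanger): Q = ṁ_c·Cp_c·(T_c,out − T_c,in)
ṁ_c = 303.78 / [2.24 × (-29.4 − -53.4)] = 5.6506 kg/s

ṁ_c = 5.65 kg/s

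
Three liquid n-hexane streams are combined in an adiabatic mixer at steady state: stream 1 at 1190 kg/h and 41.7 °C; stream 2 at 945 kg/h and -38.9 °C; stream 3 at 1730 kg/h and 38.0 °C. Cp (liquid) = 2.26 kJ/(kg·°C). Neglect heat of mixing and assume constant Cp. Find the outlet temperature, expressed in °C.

T_out = 20.3 °C

Adiabatic, steady state ⇒ Σ ṁᵢCp,ᵢ(T_out − Tᵢ) = 0
T_out = Σ ṁᵢCp,ᵢTᵢ / Σ ṁᵢCp,ᵢ
      = 177640 / 8734.9 = 20.337 °C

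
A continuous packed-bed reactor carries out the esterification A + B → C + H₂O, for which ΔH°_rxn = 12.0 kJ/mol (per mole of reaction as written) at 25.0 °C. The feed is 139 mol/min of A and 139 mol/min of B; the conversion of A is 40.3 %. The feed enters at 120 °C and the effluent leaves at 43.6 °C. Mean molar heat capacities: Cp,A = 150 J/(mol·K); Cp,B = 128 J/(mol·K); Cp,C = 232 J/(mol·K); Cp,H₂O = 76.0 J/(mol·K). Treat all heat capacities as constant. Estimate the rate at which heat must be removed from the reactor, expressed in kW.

Q_out = 37.5 kW

Extent of reaction ξ = 0.403 × 139 = 56.017 mol/min
Reaction term: ξ·ΔH°_rxn = 56.017 × 12.0 = 672.2 kJ/min
Sensible, feed 120→25 °C: -3671 kJ/min
Outlet flows (mol/min): A 82.983, B 82.983, C 56.017, H₂O 56.017
Sensible, products 25→43.6 °C: 750 kJ/min
Q = ΔH = -2248.8 kJ/min = -37.48 kW
Heat removed = 37.48 kW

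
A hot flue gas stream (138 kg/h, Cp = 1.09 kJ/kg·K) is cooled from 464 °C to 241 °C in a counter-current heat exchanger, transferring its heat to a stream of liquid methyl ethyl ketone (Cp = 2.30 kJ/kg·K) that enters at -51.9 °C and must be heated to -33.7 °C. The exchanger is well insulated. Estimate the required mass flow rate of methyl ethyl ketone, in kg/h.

Heat released by hot stream: Q = 138 × 1.09 × (464 − 241) = 33544 kJ/h
Energy balance on cold side (adiabatic exchanger): Q = ṁ_c·Cp_c·(T_c,out − T_c,in)
ṁ_c = 33544 / [2.30 × (-33.7 − -51.9)] = 801.33 kg/h

ṁ_c = 801 kg/h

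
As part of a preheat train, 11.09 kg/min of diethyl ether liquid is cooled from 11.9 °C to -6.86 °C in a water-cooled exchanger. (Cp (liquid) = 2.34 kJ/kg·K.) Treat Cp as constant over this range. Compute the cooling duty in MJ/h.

Q_c = 29.2 MJ/h

Q = ṁ·Cp·ΔT = 11.09 × 2.34 × (-6.86 − 11.9) = -486.83 kJ/min
Converting: 486.83 / 60 s = 8.1139 kW
Cooling duty = 29.21 MJ/h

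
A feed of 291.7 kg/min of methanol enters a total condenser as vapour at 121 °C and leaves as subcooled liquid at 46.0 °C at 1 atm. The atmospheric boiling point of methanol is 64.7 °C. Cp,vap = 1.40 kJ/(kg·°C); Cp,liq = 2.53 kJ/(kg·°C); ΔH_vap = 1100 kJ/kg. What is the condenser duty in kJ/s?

Q_c = 5960 kJ/s

vapour 121→64.7 °C: -78.82 kJ/kg
condensation at 64.7 °C: -1100 kJ/kg
liquid 64.7→46.0 °C: -47.311 kJ/kg
Δh = -78.82 + -1100 + -47.311 = -1226.1 kJ/kg
Q = ṁ·Δh = 291.7 kg/min × -1226.1 kJ/kg = -357660 kJ/min
|Q| = 5961 kW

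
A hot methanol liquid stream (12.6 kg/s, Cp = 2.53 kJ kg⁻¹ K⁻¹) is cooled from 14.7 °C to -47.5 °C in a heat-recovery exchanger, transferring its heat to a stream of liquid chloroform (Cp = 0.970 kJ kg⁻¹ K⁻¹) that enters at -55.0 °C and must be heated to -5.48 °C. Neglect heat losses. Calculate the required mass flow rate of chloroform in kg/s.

ṁ_c = 41.3 kg/s

Heat released by hot stream: Q = 12.6 × 2.53 × (14.7 − -47.5) = 1982.8 kJ/s
Energy balance on cold side (adiabatic exchanger): Q = ṁ_c·Cp_c·(T_c,out − T_c,in)
ṁ_c = 1982.8 / [0.970 × (-5.48 − -55.0)] = 41.279 kg/s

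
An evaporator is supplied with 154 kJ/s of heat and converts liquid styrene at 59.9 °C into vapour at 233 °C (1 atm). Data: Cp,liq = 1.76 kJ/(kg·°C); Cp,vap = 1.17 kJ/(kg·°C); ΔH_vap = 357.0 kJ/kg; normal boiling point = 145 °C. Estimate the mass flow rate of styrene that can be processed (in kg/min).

ṁ = 15.2 kg/min

Δh = 1.76×(145−59.9) + 357.0 + 1.17×(233−145) = 609.74 kJ/kg
Q = 154 kJ/s = 154 kJ/s = 9240 kJ/min
ṁ = Q/Δh = 9240 / 609.74 = 15.154 kg/min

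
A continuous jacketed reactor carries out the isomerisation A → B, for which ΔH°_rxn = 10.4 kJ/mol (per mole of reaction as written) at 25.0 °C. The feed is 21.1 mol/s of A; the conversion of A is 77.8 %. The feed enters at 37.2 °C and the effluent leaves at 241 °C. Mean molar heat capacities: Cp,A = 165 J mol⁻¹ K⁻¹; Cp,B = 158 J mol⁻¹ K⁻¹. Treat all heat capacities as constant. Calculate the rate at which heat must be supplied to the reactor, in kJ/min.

Q_in = 51300 kJ/min

Extent of reaction ξ = 0.778 × 21.1 = 16.416 mol/s
Reaction term: ξ·ΔH°_rxn = 16.416 × 10.4 = 170.72 kJ/s
Sensible, feed 37.2→25 °C: -42.474 kJ/s
Outlet flows (mol/s): A 4.6842, B 16.416
Sensible, products 25→241 °C: 727.18 kJ/s
Q = ΔH = 855.43 kJ/s = 855.43 kW
Heat supplied = 51326 kJ/min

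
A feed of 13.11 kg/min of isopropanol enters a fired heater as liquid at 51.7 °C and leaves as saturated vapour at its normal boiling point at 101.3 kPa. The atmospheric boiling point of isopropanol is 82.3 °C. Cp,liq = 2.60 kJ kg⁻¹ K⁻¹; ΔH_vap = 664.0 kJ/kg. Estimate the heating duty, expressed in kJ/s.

Q = 162 kJ/s

liquid 51.7→82.3 °C: 79.56 kJ/kg
vaporisation at 82.3 °C: 664 kJ/kg
Δh = 79.56 + 664 = 743.56 kJ/kg
Q = ṁ·Δh = 13.11 kg/min × 743.56 kJ/kg = 9748.1 kJ/min
|Q| = 162.47 kW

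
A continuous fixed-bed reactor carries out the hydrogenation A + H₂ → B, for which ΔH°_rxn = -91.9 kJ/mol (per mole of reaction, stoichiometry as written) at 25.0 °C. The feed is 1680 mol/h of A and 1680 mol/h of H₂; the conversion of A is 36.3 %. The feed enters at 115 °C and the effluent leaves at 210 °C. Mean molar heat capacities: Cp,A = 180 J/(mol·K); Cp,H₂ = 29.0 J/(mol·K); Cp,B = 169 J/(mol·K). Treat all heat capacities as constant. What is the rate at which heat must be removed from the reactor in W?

Q_out = 7560 W

Extent of reaction ξ = 0.363 × 1680 = 609.84 mol/h
Reaction term: ξ·ΔH°_rxn = 609.84 × -91.9 = -56044 kJ/h
Sensible, feed 115→25 °C: -31601 kJ/h
Outlet flows (mol/h): A 1070.2, H₂ 1070.2, B 609.84
Sensible, products 25→210 °C: 60444 kJ/h
Q = ΔH = -27201 kJ/h = -7.5558 kW
Heat removed = 7555.8 W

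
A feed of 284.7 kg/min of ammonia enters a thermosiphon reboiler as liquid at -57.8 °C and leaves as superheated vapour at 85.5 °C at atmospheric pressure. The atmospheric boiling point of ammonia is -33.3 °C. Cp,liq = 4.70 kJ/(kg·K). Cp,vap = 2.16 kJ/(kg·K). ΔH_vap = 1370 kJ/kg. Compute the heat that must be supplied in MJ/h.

Q = 29800 MJ/h

liquid -57.8→-33.3 °C: 115.15 kJ/kg
vaporisation at -33.3 °C: 1370 kJ/kg
vapour -33.3→85.5 °C: 256.61 kJ/kg
Δh = 115.15 + 1370 + 256.61 = 1741.8 kJ/kg
Q = ṁ·Δh = 284.7 kg/min × 1741.8 kJ/kg = 495880 kJ/min
|Q| = 8264.6 kW = 29753 MJ/h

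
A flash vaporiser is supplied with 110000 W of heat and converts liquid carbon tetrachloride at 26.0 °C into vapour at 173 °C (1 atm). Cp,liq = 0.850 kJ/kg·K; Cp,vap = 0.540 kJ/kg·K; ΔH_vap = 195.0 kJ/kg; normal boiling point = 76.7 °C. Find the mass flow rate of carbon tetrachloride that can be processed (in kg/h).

ṁ = 1370 kg/h

Δh = 0.850×(76.7−26.0) + 195.0 + 0.540×(173−76.7) = 290.1 kJ/kg
Q = 110000 W = 110 kJ/s = 396000 kJ/h
ṁ = Q/Δh = 396000 / 290.1 = 1365.1 kg/h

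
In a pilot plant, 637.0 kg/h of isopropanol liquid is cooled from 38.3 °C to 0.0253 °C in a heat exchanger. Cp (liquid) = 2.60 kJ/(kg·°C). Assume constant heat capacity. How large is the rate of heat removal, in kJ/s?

Q = ṁ·Cp·ΔT = 637.0 × 2.60 × (0.0253 − 38.3) = -63391 kJ/h
Converting: 63391 / 3600 s = 17.608 kW

Q_c = 17.6 kJ/s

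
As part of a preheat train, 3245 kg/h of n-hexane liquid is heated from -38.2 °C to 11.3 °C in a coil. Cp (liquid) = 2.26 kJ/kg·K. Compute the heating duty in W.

Q = ṁ·Cp·ΔT = 3245 × 2.26 × (11.3 − -38.2) = 363020 kJ/h
Converting: 363020 / 3600 s = 100.84 kW
Heating duty = 100840 W

Q = 101000 W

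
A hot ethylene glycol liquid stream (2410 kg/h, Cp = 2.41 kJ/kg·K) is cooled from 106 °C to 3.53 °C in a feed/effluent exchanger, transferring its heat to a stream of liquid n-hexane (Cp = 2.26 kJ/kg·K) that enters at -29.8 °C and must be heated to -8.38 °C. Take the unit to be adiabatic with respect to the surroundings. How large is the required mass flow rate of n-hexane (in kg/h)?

ṁ_c = 12300 kg/h

Heat released by hot stream: Q = 2410 × 2.41 × (106 − 3.53) = 595160 kJ/h
Energy balance on cold side (adiabatic exchanger): Q = ṁ_c·Cp_c·(T_c,out − T_c,in)
ṁ_c = 595160 / [2.26 × (-8.38 − -29.8)] = 12294 kg/h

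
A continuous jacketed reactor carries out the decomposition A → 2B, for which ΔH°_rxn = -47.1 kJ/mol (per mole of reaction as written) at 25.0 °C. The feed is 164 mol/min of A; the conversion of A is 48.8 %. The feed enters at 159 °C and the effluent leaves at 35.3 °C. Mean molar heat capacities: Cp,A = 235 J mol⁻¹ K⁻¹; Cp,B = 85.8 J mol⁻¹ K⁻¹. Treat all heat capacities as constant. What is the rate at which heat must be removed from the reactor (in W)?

Extent of reaction ξ = 0.488 × 164 = 80.032 mol/min
Reaction term: ξ·ΔH°_rxn = 80.032 × -47.1 = -3769.5 kJ/min
Sensible, feed 159→25 °C: -5164.4 kJ/min
Outlet flows (mol/min): A 83.968, B 160.06
Sensible, products 25→35.3 °C: 344.7 kJ/min
Q = ΔH = -8589.2 kJ/min = -143.15 kW
Heat removed = 143150 W

Q_out = 143000 W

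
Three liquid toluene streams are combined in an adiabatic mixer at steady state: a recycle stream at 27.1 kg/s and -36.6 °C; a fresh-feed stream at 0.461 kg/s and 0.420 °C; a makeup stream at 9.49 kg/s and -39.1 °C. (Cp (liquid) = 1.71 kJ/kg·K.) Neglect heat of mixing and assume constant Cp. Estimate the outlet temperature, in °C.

No heat crosses the boundary, so H_out = H_in.
T_out = Σ ṁᵢCp,ᵢTᵢ / Σ ṁᵢCp,ᵢ
      = -2330.3 / 63.357 = -36.78 °C

T_out = -36.8 °C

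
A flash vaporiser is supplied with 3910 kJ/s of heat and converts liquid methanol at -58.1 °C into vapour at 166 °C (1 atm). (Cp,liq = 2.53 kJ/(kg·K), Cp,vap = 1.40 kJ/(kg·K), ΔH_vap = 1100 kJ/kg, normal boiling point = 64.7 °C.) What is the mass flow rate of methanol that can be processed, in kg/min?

ṁ = 151 kg/min

Δh = 2.53×(64.7−-58.1) + 1100 + 1.40×(166−64.7) = 1552.5 kJ/kg
Q = 3910 kJ/s = 3910 kJ/s = 234600 kJ/min
ṁ = Q/Δh = 234600 / 1552.5 = 151.11 kg/min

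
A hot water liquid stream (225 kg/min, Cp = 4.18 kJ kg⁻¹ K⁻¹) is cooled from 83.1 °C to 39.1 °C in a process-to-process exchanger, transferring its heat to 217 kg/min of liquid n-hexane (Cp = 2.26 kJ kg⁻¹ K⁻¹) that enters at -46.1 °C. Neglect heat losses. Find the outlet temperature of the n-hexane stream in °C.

T_c,out = 38.3 °C

Heat released by hot stream: Q = 225 × 4.18 × (83.1 − 39.1) = 41382 kJ/min
Energy balance on cold side (adiabatic exchanger): Q = ṁ_c·Cp_c·(T_c,out − T_c,in)
T_c,out = -46.1 + 41382/(217 × 2.26) = 38.281 °C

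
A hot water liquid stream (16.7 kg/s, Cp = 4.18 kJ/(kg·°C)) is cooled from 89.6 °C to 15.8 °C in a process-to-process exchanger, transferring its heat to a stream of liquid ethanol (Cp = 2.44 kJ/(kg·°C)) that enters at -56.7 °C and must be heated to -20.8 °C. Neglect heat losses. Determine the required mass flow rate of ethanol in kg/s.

Heat released by hot stream: Q = 16.7 × 4.18 × (89.6 − 15.8) = 5151.7 kJ/s
Energy balance on cold side (adiabatic exchanger): Q = ṁ_c·Cp_c·(T_c,out − T_c,in)
ṁ_c = 5151.7 / [2.44 × (-20.8 − -56.7)] = 58.812 kg/s

ṁ_c = 58.8 kg/s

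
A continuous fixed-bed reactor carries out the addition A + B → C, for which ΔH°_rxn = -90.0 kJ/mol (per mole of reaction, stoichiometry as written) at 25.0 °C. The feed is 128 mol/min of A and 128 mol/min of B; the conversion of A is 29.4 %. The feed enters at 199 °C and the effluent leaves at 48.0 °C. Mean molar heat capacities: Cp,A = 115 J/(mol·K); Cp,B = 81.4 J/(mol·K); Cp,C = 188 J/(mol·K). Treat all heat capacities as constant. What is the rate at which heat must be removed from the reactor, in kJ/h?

Extent of reaction ξ = 0.294 × 128 = 37.632 mol/min
Reaction term: ξ·ΔH°_rxn = 37.632 × -90.0 = -3386.9 kJ/min
Sensible, feed 199→25 °C: -4374.2 kJ/min
Outlet flows (mol/min): A 90.368, B 90.368, C 37.632
Sensible, products 25→48.0 °C: 570.93 kJ/min
Q = ΔH = -7190.2 kJ/min = -119.84 kW
Heat removed = 431410 kJ/h

Q_out = 431000 kJ/h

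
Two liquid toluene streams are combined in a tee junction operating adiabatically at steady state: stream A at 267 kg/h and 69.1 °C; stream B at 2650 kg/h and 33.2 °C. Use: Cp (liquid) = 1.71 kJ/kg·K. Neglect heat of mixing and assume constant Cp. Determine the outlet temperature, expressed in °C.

No heat crosses the boundary, so H_out = H_in.
Σ ṁᵢCp,ᵢTᵢ = 267×1.71×69.1 + 2650×1.71×33.2 = 181990
Σ ṁᵢCp,ᵢ = 267×1.71 + 2650×1.71 = 4988.1
T_out = 181990 / 4988.1 = 36.486 °C

T_out = 36.5 °C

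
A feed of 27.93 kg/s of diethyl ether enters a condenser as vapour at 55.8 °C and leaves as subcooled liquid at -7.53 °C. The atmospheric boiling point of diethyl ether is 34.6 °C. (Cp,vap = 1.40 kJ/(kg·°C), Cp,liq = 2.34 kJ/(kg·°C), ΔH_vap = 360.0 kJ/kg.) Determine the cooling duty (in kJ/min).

Q_c = 818000 kJ/min

vapour 55.8→34.6 °C: -29.68 kJ/kg
condensation at 34.6 °C: -360 kJ/kg
liquid 34.6→-7.53 °C: -98.584 kJ/kg
Δh = -29.68 + -360 + -98.584 = -488.26 kJ/kg
Q = ṁ·Δh = 27.93 kg/s × -488.26 kJ/kg = -13637 kJ/s
|Q| = 13637 kW = 818230 kJ/min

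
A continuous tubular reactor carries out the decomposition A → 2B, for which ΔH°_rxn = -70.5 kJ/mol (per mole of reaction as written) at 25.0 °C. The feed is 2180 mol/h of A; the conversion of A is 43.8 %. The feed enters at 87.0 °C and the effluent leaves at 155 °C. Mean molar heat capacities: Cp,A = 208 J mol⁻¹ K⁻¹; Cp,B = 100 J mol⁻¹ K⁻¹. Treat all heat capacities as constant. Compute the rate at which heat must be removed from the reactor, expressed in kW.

Q_out = 10.4 kW

Extent of reaction ξ = 0.438 × 2180 = 954.84 mol/h
Reaction term: ξ·ΔH°_rxn = 954.84 × -70.5 = -67316 kJ/h
Sensible, feed 87.0→25 °C: -28113 kJ/h
Outlet flows (mol/h): A 1225.2, B 1909.7
Sensible, products 25→155 °C: 57954 kJ/h
Q = ΔH = -37475 kJ/h = -10.41 kW
Heat removed = 10.41 kW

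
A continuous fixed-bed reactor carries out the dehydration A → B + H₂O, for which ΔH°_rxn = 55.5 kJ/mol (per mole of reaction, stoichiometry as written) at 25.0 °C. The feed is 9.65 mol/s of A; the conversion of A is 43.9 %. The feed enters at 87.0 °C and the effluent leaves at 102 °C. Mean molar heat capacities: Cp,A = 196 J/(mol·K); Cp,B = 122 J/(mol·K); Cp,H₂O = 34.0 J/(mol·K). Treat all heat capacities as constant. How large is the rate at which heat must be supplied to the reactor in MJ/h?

Q_in = 902 MJ/h

Extent of reaction ξ = 0.439 × 9.65 = 4.2363 mol/s
Reaction term: ξ·ΔH°_rxn = 4.2363 × 55.5 = 235.12 kJ/s
Sensible, feed 87.0→25 °C: -117.27 kJ/s
Outlet flows (mol/s): A 5.4137, B 4.2363, H₂O 4.2363
Sensible, products 25→102 °C: 132.59 kJ/s
Q = ΔH = 250.44 kJ/s = 250.44 kW
Heat supplied = 901.59 MJ/h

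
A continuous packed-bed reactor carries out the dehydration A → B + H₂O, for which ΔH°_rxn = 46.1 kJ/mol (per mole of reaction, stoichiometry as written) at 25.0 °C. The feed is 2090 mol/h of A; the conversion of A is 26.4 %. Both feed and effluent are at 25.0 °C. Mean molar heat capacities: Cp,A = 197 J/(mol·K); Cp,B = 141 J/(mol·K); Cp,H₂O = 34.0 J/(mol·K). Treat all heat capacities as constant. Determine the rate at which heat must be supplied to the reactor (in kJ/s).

Extent of reaction ξ = 0.264 × 2090 = 551.76 mol/h
Reaction term: ξ·ΔH°_rxn = 551.76 × 46.1 = 25436 kJ/h
Q = ΔH = 25436 kJ/h = 7.0656 kW
Heat supplied = 7.0656 kJ/s

Q_in = 7.07 kJ/s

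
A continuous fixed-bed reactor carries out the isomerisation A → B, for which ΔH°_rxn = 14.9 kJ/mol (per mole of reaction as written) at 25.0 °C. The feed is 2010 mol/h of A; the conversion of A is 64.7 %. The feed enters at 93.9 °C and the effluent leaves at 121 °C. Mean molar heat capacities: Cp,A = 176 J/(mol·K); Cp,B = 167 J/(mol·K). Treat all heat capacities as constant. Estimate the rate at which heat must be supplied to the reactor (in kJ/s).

Q_in = 7.73 kJ/s

Extent of reaction ξ = 0.647 × 2010 = 1300.5 mol/h
Reaction term: ξ·ΔH°_rxn = 1300.5 × 14.9 = 19377 kJ/h
Sensible, feed 93.9→25 °C: -24374 kJ/h
Outlet flows (mol/h): A 709.53, B 1300.5
Sensible, products 25→121 °C: 32837 kJ/h
Q = ΔH = 27840 kJ/h = 7.7334 kW
Heat supplied = 7.7334 kJ/s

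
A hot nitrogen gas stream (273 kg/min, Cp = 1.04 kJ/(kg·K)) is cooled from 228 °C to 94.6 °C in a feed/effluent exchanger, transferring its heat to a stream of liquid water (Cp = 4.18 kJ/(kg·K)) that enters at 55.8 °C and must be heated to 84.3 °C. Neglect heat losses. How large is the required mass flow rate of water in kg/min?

Heat released by hot stream: Q = 273 × 1.04 × (228 − 94.6) = 37875 kJ/min
Energy balance on cold side (adiabatic exchanger): Q = ṁ_c·Cp_c·(T_c,out − T_c,in)
ṁ_c = 37875 / [4.18 × (84.3 − 55.8)] = 317.93 kg/min

ṁ_c = 318 kg/min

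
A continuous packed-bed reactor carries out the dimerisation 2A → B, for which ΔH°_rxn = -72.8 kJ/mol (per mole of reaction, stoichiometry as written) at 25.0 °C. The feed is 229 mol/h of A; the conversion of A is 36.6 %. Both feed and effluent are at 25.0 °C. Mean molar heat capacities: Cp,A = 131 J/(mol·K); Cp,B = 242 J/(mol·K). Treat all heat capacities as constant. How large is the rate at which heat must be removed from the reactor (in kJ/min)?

Q_out = 50.8 kJ/min

Extent of reaction ξ = 0.366 × 229 / 2 = 41.907 mol/h
Reaction term: ξ·ΔH°_rxn = 41.907 × -72.8 = -3050.8 kJ/h
Q = ΔH = -3050.8 kJ/h = -0.84745 kW
Heat removed = 50.847 kJ/min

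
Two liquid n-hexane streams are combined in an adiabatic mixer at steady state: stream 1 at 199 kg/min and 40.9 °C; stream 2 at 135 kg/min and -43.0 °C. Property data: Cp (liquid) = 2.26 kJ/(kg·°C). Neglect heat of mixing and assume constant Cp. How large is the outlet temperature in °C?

T_out = 6.99 °C

No heat crosses the boundary, so H_out = H_in.
Σ ṁᵢCp,ᵢTᵢ = 199×2.26×40.9 + 135×2.26×-43.0 = 5275.1
Σ ṁᵢCp,ᵢ = 199×2.26 + 135×2.26 = 754.84
T_out = 5275.1 / 754.84 = 6.9883 °C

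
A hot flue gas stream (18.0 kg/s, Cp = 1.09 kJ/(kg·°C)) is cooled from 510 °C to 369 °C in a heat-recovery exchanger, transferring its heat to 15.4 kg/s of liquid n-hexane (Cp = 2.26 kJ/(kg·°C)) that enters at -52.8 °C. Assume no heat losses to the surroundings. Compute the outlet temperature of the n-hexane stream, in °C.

T_c,out = 26.7 °C

Heat released by hot stream: Q = 18.0 × 1.09 × (510 − 369) = 2766.4 kJ/s
Energy balance on cold side (adiabatic exchanger): Q = ṁ_c·Cp_c·(T_c,out − T_c,in)
T_c,out = -52.8 + 2766.4/(15.4 × 2.26) = 26.686 °C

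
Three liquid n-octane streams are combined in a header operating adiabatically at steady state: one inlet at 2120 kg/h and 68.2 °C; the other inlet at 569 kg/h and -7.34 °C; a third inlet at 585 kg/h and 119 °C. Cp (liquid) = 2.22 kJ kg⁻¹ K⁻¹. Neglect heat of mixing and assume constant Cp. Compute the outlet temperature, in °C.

T_out = 64.1 °C

Energy balance with Q = 0: Σ ṁᵢCp,ᵢ(T_out − Tᵢ) = 0
Σ ṁᵢCp,ᵢTᵢ = 2120×2.22×68.2 + 569×2.22×-7.34 + 585×2.22×119 = 466250
Σ ṁᵢCp,ᵢ = 2120×2.22 + 569×2.22 + 585×2.22 = 7268.3
T_out = 466250 / 7268.3 = 64.149 °C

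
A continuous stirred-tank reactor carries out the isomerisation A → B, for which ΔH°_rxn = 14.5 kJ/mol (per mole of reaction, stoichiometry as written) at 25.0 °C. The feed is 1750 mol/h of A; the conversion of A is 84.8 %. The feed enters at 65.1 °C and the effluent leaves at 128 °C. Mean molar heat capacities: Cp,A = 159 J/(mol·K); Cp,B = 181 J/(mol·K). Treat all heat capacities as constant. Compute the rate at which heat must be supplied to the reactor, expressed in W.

Extent of reaction ξ = 0.848 × 1750 = 1484 mol/h
Reaction term: ξ·ΔH°_rxn = 1484 × 14.5 = 21518 kJ/h
Sensible, feed 65.1→25 °C: -11158 kJ/h
Outlet flows (mol/h): A 266, B 1484
Sensible, products 25→128 °C: 32022 kJ/h
Q = ΔH = 42383 kJ/h = 11.773 kW
Heat supplied = 11773 W

Q_in = 11800 W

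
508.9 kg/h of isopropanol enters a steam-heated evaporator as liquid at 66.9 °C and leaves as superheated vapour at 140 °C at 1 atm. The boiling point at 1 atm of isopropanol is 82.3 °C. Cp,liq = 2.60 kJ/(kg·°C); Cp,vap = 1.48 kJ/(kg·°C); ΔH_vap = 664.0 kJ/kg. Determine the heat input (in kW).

liquid 66.9→82.3 °C: 40.04 kJ/kg
vaporisation at 82.3 °C: 664 kJ/kg
vapour 82.3→140 °C: 85.396 kJ/kg
Δh = 40.04 + 664 + 85.396 = 789.44 kJ/kg
Q = ṁ·Δh = 508.9 kg/h × 789.44 kJ/kg = 401740 kJ/h
|Q| = 111.6 kW

Q = 112 kW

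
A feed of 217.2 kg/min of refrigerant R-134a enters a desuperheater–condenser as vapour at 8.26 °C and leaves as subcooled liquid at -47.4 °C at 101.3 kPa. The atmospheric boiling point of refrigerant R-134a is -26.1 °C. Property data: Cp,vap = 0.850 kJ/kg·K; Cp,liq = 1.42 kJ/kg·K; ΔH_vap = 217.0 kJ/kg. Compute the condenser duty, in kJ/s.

Q_c = 1000 kJ/s

vapour 8.26→-26.1 °C: -29.206 kJ/kg
condensation at -26.1 °C: -217 kJ/kg
liquid -26.1→-47.4 °C: -30.246 kJ/kg
Δh = -29.206 + -217 + -30.246 = -276.45 kJ/kg
Q = ṁ·Δh = 217.2 kg/min × -276.45 kJ/kg = -60045 kJ/min
|Q| = 1000.8 kW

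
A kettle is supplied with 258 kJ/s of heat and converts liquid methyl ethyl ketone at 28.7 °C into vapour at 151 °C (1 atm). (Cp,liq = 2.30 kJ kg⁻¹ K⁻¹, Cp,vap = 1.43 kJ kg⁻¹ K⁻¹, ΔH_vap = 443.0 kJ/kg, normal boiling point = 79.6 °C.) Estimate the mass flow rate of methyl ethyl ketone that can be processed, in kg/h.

Δh = 2.30×(79.6−28.7) + 443.0 + 1.43×(151−79.6) = 662.17 kJ/kg
Q = 258 kJ/s = 258 kJ/s = 928800 kJ/h
ṁ = Q/Δh = 928800 / 662.17 = 1402.7 kg/h

ṁ = 1400 kg/h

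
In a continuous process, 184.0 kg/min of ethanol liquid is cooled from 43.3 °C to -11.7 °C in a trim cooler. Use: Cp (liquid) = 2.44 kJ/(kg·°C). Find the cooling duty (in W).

Q_c = 412000 W

Q = ṁ·Cp·ΔT = 184.0 × 2.44 × (-11.7 − 43.3) = -24693 kJ/min
Converting: 24693 / 60 s = 411.55 kW
Cooling duty = 411550 W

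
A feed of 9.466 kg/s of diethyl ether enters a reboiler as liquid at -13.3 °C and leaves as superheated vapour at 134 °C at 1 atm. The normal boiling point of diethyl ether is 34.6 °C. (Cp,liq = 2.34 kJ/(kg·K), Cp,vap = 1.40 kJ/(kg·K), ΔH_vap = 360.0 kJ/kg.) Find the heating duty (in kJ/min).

Q = 347000 kJ/min

liquid -13.3→34.6 °C: 112.09 kJ/kg
vaporisation at 34.6 °C: 360 kJ/kg
vapour 34.6→134 °C: 139.16 kJ/kg
Δh = 112.09 + 360 + 139.16 = 611.25 kJ/kg
Q = ṁ·Δh = 9.466 kg/s × 611.25 kJ/kg = 5786.1 kJ/s
|Q| = 5786.1 kW = 347160 kJ/min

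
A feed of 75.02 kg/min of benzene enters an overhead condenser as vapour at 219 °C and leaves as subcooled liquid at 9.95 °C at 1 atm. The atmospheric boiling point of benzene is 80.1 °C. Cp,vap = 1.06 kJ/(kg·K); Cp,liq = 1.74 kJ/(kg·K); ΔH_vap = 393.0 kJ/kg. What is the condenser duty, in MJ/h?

vapour 219→80.1 °C: -147.23 kJ/kg
condensation at 80.1 °C: -393 kJ/kg
liquid 80.1→9.95 °C: -122.06 kJ/kg
Δh = -147.23 + -393 + -122.06 = -662.29 kJ/kg
Q = ṁ·Δh = 75.02 kg/min × -662.29 kJ/kg = -49685 kJ/min
|Q| = 828.09 kW = 2981.1 MJ/h

Q_c = 2980 MJ/h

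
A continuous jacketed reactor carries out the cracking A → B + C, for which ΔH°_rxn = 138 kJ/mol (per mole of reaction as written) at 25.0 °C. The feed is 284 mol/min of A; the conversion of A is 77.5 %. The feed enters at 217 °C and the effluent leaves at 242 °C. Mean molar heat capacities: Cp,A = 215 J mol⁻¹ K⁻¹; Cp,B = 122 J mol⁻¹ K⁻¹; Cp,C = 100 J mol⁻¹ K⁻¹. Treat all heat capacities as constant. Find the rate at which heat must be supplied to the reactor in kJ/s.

Extent of reaction ξ = 0.775 × 284 = 220.1 mol/min
Reaction term: ξ·ΔH°_rxn = 220.1 × 138 = 30374 kJ/min
Sensible, feed 217→25 °C: -11724 kJ/min
Outlet flows (mol/min): A 63.9, B 220.1, C 220.1
Sensible, products 25→242 °C: 13584 kJ/min
Q = ΔH = 32235 kJ/min = 537.24 kW
Heat supplied = 537.24 kJ/s

Q_in = 537 kJ/s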